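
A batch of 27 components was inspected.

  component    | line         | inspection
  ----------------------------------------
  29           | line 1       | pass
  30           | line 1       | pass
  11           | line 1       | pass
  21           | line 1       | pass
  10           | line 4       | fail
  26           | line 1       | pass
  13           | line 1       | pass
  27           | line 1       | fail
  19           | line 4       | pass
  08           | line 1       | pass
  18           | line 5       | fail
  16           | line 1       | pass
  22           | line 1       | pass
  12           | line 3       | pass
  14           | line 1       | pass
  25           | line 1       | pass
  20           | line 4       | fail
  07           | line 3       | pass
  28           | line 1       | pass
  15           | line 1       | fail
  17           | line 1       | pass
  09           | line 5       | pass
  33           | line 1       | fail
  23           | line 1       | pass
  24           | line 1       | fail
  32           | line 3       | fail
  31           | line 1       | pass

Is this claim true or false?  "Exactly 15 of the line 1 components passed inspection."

True

The determiner here denotes the relation: |A ∩ B| = 15.
|A| = 19, |A ∩ B| = 15, |A ∖ B| = 4.
|A ∩ B| = 15, so the statement is true.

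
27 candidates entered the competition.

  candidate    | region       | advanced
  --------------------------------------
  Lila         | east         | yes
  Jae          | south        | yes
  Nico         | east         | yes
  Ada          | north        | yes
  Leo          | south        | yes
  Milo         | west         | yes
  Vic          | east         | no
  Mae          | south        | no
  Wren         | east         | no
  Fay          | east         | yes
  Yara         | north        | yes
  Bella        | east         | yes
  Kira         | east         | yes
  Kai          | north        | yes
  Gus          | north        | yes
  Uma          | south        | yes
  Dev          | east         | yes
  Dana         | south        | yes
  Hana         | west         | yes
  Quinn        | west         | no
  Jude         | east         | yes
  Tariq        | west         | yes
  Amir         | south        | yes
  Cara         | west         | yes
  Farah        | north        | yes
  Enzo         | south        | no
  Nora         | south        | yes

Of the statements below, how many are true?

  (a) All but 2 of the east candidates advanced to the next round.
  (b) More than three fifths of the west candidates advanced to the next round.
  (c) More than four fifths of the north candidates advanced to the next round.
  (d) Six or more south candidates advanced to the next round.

(a) east: |A| = 9, |A ∩ B| = 7; needs |A ∖ B| = 2 — true.
(b) west: |A| = 5, |A ∩ B| = 4; needs |A ∩ B| / |A| > 3/5 — true.
(c) north: |A| = 5, |A ∩ B| = 5; needs |A ∩ B| / |A| > 4/5 — true.
(d) south: |A| = 8, |A ∩ B| = 6; needs |A ∩ B| ≥ 6 — true.

4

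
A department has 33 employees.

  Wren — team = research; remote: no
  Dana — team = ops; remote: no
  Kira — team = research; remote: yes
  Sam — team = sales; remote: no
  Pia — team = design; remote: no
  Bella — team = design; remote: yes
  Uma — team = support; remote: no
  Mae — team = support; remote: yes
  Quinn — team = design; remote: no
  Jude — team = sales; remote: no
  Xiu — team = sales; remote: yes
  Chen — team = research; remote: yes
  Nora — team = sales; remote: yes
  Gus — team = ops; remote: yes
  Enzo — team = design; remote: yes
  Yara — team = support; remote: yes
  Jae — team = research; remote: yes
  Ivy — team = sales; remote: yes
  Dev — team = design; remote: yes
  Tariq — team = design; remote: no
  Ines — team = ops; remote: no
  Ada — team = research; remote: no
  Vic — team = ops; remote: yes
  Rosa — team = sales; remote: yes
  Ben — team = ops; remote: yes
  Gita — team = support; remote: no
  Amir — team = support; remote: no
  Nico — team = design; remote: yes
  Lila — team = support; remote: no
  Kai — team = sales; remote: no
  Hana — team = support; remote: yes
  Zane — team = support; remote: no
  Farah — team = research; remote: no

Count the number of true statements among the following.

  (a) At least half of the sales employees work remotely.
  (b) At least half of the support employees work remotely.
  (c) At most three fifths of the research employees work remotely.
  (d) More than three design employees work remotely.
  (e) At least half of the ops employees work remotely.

4

(a) sales: |A| = 7, |A ∩ B| = 4; needs |A ∩ B| ≥ |A ∖ B| — true.
(b) support: |A| = 8, |A ∩ B| = 3; needs |A ∩ B| ≥ |A ∖ B| — false.
(c) research: |A| = 6, |A ∩ B| = 3; needs |A ∩ B| / |A| ≤ 3/5 — true.
(d) design: |A| = 7, |A ∩ B| = 4; needs |A ∩ B| > 3 — true.
(e) ops: |A| = 5, |A ∩ B| = 3; needs |A ∩ B| ≥ |A ∖ B| — true.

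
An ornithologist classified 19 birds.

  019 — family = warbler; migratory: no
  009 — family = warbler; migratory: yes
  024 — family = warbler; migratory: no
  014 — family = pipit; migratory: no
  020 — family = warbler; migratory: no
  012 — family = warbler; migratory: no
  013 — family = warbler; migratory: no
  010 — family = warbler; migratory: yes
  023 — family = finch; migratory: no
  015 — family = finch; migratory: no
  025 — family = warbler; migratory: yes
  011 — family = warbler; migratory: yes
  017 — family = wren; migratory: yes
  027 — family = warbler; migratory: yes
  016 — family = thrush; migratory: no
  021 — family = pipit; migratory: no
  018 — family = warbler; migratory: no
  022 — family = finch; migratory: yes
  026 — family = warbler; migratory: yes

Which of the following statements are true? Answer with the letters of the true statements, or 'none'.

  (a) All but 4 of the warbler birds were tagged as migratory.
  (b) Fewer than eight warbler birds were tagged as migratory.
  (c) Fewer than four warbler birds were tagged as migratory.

|A| = 12, |A ∩ B| = 6, |A ∖ B| = 6.
(a) |A ∖ B| = 4: fails.
(b) |A ∩ B| < 8: holds.
(c) |A ∩ B| < 4: fails.

(b)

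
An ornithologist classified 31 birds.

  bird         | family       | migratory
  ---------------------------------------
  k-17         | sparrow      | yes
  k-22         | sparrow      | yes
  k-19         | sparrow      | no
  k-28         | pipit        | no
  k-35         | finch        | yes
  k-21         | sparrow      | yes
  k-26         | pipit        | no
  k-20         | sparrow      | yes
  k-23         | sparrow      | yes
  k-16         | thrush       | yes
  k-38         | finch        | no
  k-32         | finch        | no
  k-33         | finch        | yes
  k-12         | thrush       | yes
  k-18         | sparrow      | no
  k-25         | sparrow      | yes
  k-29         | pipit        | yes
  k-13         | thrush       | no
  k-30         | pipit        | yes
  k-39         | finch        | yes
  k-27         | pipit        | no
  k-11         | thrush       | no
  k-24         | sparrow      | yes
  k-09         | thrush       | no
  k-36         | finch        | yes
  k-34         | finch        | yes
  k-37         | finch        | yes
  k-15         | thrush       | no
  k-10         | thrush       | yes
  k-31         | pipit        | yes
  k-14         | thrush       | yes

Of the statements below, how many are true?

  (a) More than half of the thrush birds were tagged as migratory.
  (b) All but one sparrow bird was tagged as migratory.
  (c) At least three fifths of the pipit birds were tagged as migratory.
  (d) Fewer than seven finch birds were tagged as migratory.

1

(a) thrush: |A| = 8, |A ∩ B| = 4; needs |A ∩ B| > |A ∖ B| — false.
(b) sparrow: |A| = 9, |A ∩ B| = 7; needs |A ∖ B| = 1 — false.
(c) pipit: |A| = 6, |A ∩ B| = 3; needs |A ∩ B| / |A| ≥ 3/5 — false.
(d) finch: |A| = 8, |A ∩ B| = 6; needs |A ∩ B| < 7 — true.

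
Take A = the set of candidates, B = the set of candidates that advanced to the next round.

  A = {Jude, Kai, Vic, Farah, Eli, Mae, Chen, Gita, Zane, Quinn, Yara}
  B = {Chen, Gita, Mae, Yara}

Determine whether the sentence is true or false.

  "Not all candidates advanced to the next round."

True

The determiner here denotes the relation: A ⊄ B (|A ∖ B| ≥ 1).
A (the restrictor) = {Jude, Kai, Vic, Farah, Eli, Mae, Chen, Gita, Zane, Quinn, Yara}, |A| = 11.
A ∖ B = {Jude, Kai, Vic, Farah, Eli, Zane, Quinn}, so |A ∖ B| = 7.
So the statement is true.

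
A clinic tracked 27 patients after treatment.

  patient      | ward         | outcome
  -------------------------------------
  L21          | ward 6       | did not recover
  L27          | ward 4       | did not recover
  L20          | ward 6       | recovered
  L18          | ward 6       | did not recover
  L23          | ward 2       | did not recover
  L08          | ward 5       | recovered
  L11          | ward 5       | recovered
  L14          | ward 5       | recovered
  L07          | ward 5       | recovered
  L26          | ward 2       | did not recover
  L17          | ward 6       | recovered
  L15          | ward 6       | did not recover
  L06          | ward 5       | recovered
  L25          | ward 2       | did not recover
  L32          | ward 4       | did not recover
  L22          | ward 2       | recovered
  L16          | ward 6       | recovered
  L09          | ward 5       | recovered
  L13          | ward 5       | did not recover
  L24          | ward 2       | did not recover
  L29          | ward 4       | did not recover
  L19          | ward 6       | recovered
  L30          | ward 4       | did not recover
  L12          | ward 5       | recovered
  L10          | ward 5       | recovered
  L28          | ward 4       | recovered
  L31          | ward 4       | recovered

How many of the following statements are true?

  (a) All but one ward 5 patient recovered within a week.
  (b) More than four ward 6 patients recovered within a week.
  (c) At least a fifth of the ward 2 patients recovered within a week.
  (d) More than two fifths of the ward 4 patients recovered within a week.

2

(a) ward 5: |A| = 9, |A ∩ B| = 8; needs |A ∖ B| = 1 — true.
(b) ward 6: |A| = 7, |A ∩ B| = 4; needs |A ∩ B| > 4 — false.
(c) ward 2: |A| = 5, |A ∩ B| = 1; needs |A ∩ B| / |A| ≥ 1/5 — true.
(d) ward 4: |A| = 6, |A ∩ B| = 2; needs |A ∩ B| / |A| > 2/5 — false.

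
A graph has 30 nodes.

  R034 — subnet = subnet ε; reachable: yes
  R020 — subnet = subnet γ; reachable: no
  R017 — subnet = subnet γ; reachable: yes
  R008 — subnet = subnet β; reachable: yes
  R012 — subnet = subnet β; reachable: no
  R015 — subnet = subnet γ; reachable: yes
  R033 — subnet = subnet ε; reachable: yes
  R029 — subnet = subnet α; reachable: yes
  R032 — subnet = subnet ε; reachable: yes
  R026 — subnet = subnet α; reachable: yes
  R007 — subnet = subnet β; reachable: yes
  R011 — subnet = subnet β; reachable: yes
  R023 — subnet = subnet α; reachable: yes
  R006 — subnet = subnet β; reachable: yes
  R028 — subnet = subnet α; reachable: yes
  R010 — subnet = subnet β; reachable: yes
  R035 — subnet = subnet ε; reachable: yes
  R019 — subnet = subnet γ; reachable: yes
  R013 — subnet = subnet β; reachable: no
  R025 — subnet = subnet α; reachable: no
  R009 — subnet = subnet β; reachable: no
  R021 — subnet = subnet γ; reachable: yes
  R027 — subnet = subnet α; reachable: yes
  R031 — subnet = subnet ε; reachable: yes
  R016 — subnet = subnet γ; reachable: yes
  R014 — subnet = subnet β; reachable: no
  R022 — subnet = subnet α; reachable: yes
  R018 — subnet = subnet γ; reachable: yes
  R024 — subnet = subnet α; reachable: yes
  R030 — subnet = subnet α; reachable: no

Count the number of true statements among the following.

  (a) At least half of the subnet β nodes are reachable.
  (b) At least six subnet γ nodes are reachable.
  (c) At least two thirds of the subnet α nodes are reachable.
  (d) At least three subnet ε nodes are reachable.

4

(a) subnet β: |A| = 9, |A ∩ B| = 5; needs |A ∩ B| ≥ |A ∖ B| — true.
(b) subnet γ: |A| = 7, |A ∩ B| = 6; needs |A ∩ B| ≥ 6 — true.
(c) subnet α: |A| = 9, |A ∩ B| = 7; needs |A ∩ B| / |A| ≥ 2/3 — true.
(d) subnet ε: |A| = 5, |A ∩ B| = 5; needs |A ∩ B| ≥ 3 — true.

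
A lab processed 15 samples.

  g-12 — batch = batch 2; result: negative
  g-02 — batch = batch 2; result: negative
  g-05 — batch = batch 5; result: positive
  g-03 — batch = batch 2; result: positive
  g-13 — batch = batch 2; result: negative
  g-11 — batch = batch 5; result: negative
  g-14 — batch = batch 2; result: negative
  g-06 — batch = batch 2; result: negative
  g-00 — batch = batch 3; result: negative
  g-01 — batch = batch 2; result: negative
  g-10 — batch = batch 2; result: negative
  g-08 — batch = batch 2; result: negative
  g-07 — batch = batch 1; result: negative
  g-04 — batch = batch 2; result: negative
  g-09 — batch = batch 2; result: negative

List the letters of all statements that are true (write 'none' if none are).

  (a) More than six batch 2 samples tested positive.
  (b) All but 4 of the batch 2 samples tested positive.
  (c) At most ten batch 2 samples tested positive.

(c)

|A| = 11, |A ∩ B| = 1, |A ∖ B| = 10.
(a) |A ∩ B| > 6: fails.
(b) |A ∖ B| = 4: fails.
(c) |A ∩ B| ≤ 10: holds.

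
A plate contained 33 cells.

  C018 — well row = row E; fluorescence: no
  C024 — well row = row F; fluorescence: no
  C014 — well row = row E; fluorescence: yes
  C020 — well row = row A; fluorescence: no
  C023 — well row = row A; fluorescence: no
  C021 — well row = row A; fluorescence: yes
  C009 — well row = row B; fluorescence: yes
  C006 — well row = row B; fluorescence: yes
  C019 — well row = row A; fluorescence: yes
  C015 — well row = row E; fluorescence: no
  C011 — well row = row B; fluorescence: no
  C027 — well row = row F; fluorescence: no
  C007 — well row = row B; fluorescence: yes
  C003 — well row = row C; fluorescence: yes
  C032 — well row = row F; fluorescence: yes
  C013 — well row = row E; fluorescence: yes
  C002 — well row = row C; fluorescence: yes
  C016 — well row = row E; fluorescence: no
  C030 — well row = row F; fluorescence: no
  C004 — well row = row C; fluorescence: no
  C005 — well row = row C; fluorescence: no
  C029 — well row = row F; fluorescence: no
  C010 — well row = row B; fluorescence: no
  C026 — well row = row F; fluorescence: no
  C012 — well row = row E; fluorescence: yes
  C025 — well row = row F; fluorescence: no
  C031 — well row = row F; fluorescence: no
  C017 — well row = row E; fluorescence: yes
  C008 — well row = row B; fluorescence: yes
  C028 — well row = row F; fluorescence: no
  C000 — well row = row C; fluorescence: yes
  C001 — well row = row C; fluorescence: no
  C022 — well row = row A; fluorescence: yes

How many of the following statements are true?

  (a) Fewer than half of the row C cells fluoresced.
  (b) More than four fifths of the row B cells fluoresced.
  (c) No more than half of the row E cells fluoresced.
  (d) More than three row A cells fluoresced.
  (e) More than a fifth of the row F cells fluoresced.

(a) row C: |A| = 6, |A ∩ B| = 3; needs |A ∩ B| < |A ∖ B| — false.
(b) row B: |A| = 6, |A ∩ B| = 4; needs |A ∩ B| / |A| > 4/5 — false.
(c) row E: |A| = 7, |A ∩ B| = 4; needs |A ∩ B| ≤ |A ∖ B| — false.
(d) row A: |A| = 5, |A ∩ B| = 3; needs |A ∩ B| > 3 — false.
(e) row F: |A| = 9, |A ∩ B| = 1; needs |A ∩ B| / |A| > 1/5 — false.

0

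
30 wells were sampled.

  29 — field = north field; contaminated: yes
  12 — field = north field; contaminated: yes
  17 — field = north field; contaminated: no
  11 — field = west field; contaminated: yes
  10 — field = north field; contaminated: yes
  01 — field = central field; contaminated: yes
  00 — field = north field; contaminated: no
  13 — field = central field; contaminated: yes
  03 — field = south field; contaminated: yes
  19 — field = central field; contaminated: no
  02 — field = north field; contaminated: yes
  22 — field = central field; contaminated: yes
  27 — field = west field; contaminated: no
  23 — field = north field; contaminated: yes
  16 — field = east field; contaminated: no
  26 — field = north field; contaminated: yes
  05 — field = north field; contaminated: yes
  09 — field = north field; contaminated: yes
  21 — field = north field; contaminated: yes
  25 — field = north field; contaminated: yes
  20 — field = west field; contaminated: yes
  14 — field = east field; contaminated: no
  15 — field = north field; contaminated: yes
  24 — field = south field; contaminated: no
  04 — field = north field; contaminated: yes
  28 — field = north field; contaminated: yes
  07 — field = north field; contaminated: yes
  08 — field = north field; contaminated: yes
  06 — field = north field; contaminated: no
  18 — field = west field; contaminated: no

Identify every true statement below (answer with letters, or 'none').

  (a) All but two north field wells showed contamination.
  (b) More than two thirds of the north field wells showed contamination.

(b)

|A| = 18, |A ∩ B| = 15, |A ∖ B| = 3.
(a) |A ∖ B| = 2: fails.
(b) |A ∩ B| / |A| > 2/3: holds.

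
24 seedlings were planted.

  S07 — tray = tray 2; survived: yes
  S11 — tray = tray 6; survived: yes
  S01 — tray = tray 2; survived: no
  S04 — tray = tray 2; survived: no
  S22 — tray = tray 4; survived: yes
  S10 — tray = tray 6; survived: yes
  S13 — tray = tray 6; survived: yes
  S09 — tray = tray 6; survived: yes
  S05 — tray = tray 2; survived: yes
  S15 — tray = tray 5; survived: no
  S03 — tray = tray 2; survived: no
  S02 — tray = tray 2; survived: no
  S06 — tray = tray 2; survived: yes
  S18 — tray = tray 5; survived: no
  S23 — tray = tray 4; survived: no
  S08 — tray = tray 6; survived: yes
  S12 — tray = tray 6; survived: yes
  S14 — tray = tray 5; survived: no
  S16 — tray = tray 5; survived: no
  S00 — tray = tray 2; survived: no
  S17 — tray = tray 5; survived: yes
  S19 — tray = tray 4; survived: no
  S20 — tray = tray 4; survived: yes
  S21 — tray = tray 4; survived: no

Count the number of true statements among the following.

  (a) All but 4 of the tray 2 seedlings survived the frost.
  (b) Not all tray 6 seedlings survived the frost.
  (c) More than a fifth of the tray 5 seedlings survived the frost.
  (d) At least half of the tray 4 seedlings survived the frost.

0

(a) tray 2: |A| = 8, |A ∩ B| = 3; needs |A ∖ B| = 4 — false.
(b) tray 6: |A| = 6, |A ∩ B| = 6; needs A ⊄ B (|A ∖ B| ≥ 1) — false.
(c) tray 5: |A| = 5, |A ∩ B| = 1; needs |A ∩ B| / |A| > 1/5 — false.
(d) tray 4: |A| = 5, |A ∩ B| = 2; needs |A ∩ B| ≥ |A ∖ B| — false.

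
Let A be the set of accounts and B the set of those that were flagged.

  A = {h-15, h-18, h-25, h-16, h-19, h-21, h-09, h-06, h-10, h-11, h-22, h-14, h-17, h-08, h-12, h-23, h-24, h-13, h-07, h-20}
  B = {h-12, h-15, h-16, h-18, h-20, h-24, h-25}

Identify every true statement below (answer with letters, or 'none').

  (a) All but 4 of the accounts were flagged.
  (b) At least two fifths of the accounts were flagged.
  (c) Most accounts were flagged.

|A| = 20, |A ∩ B| = 7, |A ∖ B| = 13.
(a) |A ∖ B| = 4: fails.
(b) |A ∩ B| / |A| ≥ 2/5: fails.
(c) |A ∩ B| > |A ∖ B|: fails.

none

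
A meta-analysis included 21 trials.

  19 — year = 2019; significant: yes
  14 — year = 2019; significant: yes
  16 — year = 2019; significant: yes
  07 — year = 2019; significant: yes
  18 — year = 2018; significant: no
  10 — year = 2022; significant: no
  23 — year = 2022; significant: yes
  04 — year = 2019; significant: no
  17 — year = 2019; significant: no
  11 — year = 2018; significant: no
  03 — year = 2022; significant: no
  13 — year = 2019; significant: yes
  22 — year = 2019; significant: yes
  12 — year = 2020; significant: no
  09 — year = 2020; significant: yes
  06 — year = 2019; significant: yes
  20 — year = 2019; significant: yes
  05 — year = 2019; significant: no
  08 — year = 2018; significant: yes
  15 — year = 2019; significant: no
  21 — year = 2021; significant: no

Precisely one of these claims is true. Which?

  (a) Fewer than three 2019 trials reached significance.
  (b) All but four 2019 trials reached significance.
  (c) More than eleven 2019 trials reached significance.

(b)

|A| = 12, |A ∩ B| = 8, |A ∖ B| = 4.
(a) requires |A ∩ B| < 3: false.
(b) requires |A ∖ B| = 4: true.
(c) requires |A ∩ B| > 11: false.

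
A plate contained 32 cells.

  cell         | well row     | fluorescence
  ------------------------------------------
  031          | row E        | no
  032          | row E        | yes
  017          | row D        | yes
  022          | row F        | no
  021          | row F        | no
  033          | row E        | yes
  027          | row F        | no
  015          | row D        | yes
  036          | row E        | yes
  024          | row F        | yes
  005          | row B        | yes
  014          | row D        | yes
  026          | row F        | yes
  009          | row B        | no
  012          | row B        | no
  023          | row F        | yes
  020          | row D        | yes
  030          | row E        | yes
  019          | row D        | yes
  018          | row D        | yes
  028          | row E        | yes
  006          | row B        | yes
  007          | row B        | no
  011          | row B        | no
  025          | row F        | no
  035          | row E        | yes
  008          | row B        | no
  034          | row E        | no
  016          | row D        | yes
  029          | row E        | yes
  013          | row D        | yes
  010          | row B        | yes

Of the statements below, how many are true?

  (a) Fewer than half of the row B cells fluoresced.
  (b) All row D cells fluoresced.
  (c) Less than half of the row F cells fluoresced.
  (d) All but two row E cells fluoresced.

(a) row B: |A| = 8, |A ∩ B| = 3; needs |A ∩ B| < |A ∖ B| — true.
(b) row D: |A| = 8, |A ∩ B| = 8; needs A ⊆ B, i.e. every element of A is in B (|A ∖ B| = 0) — true.
(c) row F: |A| = 7, |A ∩ B| = 3; needs |A ∩ B| < |A ∖ B| — true.
(d) row E: |A| = 9, |A ∩ B| = 7; needs |A ∖ B| = 2 — true.

4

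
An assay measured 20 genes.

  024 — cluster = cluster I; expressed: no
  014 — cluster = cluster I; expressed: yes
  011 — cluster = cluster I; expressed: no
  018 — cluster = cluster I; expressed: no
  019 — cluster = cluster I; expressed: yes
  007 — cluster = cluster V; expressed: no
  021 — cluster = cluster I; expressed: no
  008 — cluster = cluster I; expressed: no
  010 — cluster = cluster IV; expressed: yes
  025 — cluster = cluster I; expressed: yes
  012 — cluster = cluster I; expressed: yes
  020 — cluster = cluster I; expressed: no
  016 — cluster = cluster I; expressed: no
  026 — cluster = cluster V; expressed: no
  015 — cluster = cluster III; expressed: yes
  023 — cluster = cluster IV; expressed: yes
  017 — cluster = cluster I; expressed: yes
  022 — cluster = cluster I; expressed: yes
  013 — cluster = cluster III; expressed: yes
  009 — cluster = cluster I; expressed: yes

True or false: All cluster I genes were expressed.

False

The determiner here denotes the relation: A ⊆ B, i.e. every element of A is in B (|A ∖ B| = 0).
A (the restrictor) = {024, 014, 011, 018, 019, 021, 008, 025, 012, 020, 016, 017, 022, 009}, |A| = 14.
A ∖ B = {024, 011, 018, 021, 008, 020, 016}, so |A ∖ B| = 7.
So the statement is false.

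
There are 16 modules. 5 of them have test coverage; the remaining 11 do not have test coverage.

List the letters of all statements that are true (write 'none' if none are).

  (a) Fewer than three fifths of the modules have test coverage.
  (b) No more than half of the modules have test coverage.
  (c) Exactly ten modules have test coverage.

|A| = 16, |A ∩ B| = 5, |A ∖ B| = 11.
(a) |A ∩ B| / |A| < 3/5: holds.
(b) |A ∩ B| ≤ |A ∖ B|: holds.
(c) |A ∩ B| = 10: fails.

(a), (b)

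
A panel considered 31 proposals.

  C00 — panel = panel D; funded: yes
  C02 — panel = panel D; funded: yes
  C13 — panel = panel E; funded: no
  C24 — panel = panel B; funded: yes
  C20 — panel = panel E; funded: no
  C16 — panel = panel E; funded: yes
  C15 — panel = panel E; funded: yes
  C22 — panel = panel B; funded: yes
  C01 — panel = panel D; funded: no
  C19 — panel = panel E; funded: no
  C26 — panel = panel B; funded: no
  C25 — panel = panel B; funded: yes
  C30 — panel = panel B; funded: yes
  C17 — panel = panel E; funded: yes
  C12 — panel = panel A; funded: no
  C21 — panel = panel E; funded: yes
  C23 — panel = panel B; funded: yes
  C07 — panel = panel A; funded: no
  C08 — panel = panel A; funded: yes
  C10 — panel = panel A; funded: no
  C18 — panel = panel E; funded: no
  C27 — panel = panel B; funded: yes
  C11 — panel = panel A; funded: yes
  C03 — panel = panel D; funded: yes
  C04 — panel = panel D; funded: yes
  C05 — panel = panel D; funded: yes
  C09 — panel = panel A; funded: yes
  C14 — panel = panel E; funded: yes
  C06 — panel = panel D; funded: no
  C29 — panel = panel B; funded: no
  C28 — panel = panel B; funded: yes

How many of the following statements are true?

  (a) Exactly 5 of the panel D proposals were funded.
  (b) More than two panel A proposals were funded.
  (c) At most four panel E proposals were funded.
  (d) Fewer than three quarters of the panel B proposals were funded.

2

(a) panel D: |A| = 7, |A ∩ B| = 5; needs |A ∩ B| = 5 — true.
(b) panel A: |A| = 6, |A ∩ B| = 3; needs |A ∩ B| > 2 — true.
(c) panel E: |A| = 9, |A ∩ B| = 5; needs |A ∩ B| ≤ 4 — false.
(d) panel B: |A| = 9, |A ∩ B| = 7; needs |A ∩ B| / |A| < 3/4 — false.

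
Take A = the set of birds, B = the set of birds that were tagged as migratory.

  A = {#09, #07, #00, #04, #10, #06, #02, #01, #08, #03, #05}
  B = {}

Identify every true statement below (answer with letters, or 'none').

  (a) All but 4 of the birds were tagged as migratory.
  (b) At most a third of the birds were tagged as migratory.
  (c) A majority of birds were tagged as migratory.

|A| = 11, |A ∩ B| = 0, |A ∖ B| = 11.
(a) |A ∖ B| = 4: fails.
(b) |A ∩ B| / |A| ≤ 1/3: holds.
(c) |A ∩ B| > |A ∖ B|: fails.

(b)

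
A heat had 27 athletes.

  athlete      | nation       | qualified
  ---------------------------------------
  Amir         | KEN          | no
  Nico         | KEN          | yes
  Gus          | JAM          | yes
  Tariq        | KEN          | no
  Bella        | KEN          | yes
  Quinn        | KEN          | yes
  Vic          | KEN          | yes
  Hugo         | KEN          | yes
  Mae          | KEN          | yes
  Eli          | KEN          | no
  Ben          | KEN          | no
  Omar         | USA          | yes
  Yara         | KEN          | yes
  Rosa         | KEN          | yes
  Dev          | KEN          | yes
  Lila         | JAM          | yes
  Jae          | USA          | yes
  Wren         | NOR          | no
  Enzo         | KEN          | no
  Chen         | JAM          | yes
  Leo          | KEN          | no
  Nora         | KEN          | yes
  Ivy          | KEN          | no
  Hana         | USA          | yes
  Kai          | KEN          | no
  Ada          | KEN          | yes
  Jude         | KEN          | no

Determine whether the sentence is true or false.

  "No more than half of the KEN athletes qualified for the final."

False

The determiner here denotes the relation: |A ∩ B| ≤ |A ∖ B|.
|A| = 20, |A ∩ B| = 11, |A ∖ B| = 9.
11 > 9, so the statement is false.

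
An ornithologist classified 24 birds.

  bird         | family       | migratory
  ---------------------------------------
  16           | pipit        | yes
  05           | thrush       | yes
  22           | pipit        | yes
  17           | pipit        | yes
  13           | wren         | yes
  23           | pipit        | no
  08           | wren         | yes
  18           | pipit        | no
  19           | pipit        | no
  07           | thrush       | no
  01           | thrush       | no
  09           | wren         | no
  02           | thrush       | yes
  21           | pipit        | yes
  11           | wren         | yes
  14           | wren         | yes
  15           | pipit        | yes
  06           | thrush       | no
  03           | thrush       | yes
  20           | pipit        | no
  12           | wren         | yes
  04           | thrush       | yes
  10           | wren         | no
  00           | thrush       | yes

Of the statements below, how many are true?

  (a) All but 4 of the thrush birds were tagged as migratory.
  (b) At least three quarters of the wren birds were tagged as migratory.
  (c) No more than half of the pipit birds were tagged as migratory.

(a) thrush: |A| = 8, |A ∩ B| = 5; needs |A ∖ B| = 4 — false.
(b) wren: |A| = 7, |A ∩ B| = 5; needs |A ∩ B| / |A| ≥ 3/4 — false.
(c) pipit: |A| = 9, |A ∩ B| = 5; needs |A ∩ B| ≤ |A ∖ B| — false.

0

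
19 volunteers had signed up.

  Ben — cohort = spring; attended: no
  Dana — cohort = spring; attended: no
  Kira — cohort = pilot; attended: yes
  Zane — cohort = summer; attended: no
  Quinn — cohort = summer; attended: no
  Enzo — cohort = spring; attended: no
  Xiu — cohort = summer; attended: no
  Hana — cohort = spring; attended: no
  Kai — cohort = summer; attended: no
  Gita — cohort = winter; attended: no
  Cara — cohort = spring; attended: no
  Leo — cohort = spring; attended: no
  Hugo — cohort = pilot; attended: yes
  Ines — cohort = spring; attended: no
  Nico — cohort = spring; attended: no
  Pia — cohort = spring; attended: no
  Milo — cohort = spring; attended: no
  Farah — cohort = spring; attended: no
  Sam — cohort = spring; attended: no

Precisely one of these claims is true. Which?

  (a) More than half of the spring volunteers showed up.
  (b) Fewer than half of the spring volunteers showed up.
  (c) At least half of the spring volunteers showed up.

|A| = 12, |A ∩ B| = 0, |A ∖ B| = 12.
(a) requires |A ∩ B| > |A ∖ B|: false.
(b) requires |A ∩ B| < |A ∖ B|: true.
(c) requires |A ∩ B| ≥ |A ∖ B|: false.

(b)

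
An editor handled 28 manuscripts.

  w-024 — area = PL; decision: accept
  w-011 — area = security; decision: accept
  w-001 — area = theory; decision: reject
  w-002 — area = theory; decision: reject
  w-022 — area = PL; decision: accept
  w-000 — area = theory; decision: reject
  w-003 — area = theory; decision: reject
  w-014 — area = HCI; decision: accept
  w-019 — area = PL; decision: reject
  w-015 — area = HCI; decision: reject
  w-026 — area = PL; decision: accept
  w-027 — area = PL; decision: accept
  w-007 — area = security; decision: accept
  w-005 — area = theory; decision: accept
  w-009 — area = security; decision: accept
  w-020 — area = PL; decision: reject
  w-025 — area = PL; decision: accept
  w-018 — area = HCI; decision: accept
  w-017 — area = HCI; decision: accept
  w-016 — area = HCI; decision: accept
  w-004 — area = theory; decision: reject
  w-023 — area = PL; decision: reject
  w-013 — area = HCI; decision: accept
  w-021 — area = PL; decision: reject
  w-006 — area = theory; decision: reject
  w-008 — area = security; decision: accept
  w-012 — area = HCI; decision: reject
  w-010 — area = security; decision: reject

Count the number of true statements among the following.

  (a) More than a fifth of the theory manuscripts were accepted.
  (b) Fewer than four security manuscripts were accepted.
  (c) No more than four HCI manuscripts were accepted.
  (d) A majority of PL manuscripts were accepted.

(a) theory: |A| = 7, |A ∩ B| = 1; needs |A ∩ B| / |A| > 1/5 — false.
(b) security: |A| = 5, |A ∩ B| = 4; needs |A ∩ B| < 4 — false.
(c) HCI: |A| = 7, |A ∩ B| = 5; needs |A ∩ B| ≤ 4 — false.
(d) PL: |A| = 9, |A ∩ B| = 5; needs |A ∩ B| > |A ∖ B| — true.

1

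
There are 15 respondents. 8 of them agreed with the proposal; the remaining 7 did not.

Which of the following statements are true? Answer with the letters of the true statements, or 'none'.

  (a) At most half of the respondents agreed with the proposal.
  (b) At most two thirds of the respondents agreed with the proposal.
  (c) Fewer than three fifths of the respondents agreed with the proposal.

(b), (c)

|A| = 15, |A ∩ B| = 8, |A ∖ B| = 7.
(a) |A ∩ B| ≤ |A ∖ B|: fails.
(b) |A ∩ B| / |A| ≤ 2/3: holds.
(c) |A ∩ B| / |A| < 3/5: holds.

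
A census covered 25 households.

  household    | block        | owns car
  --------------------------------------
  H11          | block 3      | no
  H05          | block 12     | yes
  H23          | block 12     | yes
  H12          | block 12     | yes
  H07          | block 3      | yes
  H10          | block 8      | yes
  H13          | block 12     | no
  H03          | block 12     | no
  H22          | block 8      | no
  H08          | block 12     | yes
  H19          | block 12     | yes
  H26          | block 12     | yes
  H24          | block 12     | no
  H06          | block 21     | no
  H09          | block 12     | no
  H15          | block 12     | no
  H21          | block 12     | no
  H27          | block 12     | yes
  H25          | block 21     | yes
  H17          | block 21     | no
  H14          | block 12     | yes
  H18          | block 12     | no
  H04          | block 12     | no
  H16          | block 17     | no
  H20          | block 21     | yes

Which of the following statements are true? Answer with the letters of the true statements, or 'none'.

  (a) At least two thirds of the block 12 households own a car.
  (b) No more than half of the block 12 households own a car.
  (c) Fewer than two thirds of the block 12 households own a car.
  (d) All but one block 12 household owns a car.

|A| = 16, |A ∩ B| = 8, |A ∖ B| = 8.
(a) |A ∩ B| / |A| ≥ 2/3: fails.
(b) |A ∩ B| ≤ |A ∖ B|: holds.
(c) |A ∩ B| / |A| < 2/3: holds.
(d) |A ∖ B| = 1: fails.

(b), (c)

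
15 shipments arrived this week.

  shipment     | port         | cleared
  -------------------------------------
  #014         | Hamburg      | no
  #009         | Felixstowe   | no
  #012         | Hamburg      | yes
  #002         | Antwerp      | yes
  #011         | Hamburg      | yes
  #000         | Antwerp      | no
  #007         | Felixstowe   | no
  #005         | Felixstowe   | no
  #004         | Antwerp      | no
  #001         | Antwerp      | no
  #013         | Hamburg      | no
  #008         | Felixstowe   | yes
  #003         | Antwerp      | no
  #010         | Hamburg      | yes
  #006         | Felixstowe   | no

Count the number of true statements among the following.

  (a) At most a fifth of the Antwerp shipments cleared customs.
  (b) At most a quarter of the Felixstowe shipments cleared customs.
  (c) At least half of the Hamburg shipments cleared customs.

(a) Antwerp: |A| = 5, |A ∩ B| = 1; needs |A ∩ B| / |A| ≤ 1/5 — true.
(b) Felixstowe: |A| = 5, |A ∩ B| = 1; needs |A ∩ B| / |A| ≤ 1/4 — true.
(c) Hamburg: |A| = 5, |A ∩ B| = 3; needs |A ∩ B| ≥ |A ∖ B| — true.

3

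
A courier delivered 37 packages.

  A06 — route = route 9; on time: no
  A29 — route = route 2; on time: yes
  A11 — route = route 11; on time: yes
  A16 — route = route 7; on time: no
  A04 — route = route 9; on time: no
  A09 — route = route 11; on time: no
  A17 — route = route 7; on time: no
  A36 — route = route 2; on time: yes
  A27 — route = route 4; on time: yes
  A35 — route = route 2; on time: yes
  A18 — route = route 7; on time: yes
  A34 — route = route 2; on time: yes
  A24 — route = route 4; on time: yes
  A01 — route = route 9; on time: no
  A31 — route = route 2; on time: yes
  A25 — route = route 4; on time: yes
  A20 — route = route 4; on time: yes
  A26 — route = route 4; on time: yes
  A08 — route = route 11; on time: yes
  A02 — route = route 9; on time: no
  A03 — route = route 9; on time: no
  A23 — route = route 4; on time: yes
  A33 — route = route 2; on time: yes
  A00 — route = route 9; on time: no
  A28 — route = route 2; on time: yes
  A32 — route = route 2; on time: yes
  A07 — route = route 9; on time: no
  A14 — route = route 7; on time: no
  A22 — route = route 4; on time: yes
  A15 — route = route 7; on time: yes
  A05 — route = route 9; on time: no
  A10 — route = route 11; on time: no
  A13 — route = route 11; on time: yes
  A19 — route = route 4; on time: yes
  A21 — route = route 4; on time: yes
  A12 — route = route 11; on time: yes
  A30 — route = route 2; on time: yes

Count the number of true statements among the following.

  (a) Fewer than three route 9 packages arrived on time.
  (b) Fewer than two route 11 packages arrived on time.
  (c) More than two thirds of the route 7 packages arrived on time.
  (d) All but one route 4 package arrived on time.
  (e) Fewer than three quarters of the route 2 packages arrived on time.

(a) route 9: |A| = 8, |A ∩ B| = 0; needs |A ∩ B| < 3 — true.
(b) route 11: |A| = 6, |A ∩ B| = 4; needs |A ∩ B| < 2 — false.
(c) route 7: |A| = 5, |A ∩ B| = 2; needs |A ∩ B| / |A| > 2/3 — false.
(d) route 4: |A| = 9, |A ∩ B| = 9; needs |A ∖ B| = 1 — false.
(e) route 2: |A| = 9, |A ∩ B| = 9; needs |A ∩ B| / |A| < 3/4 — false.

1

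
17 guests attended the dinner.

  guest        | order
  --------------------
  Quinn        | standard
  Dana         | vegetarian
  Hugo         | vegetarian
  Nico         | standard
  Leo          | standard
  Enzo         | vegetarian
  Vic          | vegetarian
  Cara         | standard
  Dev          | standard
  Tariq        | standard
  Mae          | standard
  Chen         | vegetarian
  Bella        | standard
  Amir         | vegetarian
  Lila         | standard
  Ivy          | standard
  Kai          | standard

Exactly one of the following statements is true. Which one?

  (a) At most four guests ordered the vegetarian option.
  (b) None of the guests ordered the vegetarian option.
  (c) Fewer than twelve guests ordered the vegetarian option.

|A| = 17, |A ∩ B| = 6, |A ∖ B| = 11.
(a) requires |A ∩ B| ≤ 4: false.
(b) requires A ∩ B = ∅ (|A ∩ B| = 0): false.
(c) requires |A ∩ B| < 12: true.

(c)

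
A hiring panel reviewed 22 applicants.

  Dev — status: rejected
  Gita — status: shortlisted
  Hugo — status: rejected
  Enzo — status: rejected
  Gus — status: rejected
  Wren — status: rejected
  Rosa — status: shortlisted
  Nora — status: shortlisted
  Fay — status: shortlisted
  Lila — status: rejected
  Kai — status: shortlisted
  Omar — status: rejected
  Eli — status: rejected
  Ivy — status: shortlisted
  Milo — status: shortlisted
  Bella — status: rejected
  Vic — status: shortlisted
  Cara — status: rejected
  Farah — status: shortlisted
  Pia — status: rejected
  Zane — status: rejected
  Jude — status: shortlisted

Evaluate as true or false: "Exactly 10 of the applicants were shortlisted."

The determiner here denotes the relation: |A ∩ B| = 10.
|A| = 22, |A ∩ B| = 10, |A ∖ B| = 12.
|A ∩ B| = 10, so the statement is true.

True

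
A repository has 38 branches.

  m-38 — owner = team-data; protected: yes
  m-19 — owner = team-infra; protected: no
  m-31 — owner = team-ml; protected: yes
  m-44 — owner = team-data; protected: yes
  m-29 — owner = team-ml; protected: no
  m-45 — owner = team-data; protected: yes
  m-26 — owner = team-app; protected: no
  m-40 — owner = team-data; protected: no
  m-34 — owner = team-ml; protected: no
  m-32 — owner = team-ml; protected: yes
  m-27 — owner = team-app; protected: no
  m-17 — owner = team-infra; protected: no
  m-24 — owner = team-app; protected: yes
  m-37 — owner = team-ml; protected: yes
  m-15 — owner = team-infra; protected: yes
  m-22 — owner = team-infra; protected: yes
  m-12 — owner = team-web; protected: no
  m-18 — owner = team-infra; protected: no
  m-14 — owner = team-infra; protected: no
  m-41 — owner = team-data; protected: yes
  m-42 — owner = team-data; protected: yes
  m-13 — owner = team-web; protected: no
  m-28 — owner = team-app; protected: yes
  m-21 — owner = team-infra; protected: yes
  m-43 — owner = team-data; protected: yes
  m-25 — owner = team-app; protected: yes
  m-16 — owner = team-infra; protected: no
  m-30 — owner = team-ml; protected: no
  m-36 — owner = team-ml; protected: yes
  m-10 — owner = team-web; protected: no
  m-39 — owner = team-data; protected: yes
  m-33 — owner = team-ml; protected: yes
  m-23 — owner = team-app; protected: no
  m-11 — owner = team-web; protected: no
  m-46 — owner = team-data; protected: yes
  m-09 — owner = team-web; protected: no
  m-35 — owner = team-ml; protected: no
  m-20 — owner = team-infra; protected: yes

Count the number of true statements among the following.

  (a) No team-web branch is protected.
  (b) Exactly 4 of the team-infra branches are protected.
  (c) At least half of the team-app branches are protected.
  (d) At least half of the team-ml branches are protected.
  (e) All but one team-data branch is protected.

(a) team-web: |A| = 5, |A ∩ B| = 0; needs A ∩ B = ∅ (|A ∩ B| = 0) — true.
(b) team-infra: |A| = 9, |A ∩ B| = 4; needs |A ∩ B| = 4 — true.
(c) team-app: |A| = 6, |A ∩ B| = 3; needs |A ∩ B| ≥ |A ∖ B| — true.
(d) team-ml: |A| = 9, |A ∩ B| = 5; needs |A ∩ B| ≥ |A ∖ B| — true.
(e) team-data: |A| = 9, |A ∩ B| = 8; needs |A ∖ B| = 1 — true.

5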